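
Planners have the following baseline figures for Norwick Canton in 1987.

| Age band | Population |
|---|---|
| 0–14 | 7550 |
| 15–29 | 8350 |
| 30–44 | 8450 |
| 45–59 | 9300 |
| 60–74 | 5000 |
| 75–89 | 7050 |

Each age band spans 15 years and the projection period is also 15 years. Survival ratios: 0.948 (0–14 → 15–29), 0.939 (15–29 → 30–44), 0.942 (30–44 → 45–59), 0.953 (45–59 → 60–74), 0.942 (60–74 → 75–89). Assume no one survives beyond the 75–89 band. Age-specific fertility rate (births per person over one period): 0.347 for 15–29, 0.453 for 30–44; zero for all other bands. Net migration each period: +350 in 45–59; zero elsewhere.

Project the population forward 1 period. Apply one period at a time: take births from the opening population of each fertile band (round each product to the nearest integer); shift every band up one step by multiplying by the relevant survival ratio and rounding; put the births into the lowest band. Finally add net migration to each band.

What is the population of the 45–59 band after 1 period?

[period 1]
Births: 8350 × 0.347 = 2897  |  8450 × 0.453 = 3828 → total 6725
15–29: 7550 × 0.948 = 7157
30–44: 8350 × 0.939 = 7841
45–59: 8450 × 0.942 = 7960
60–74: 9300 × 0.953 = 8863
75–89: 5000 × 0.942 = 4710
Net migration: 45–59 + 350 → 8310
→ [6725, 7157, 7841, 8310, 8863, 4710]

8310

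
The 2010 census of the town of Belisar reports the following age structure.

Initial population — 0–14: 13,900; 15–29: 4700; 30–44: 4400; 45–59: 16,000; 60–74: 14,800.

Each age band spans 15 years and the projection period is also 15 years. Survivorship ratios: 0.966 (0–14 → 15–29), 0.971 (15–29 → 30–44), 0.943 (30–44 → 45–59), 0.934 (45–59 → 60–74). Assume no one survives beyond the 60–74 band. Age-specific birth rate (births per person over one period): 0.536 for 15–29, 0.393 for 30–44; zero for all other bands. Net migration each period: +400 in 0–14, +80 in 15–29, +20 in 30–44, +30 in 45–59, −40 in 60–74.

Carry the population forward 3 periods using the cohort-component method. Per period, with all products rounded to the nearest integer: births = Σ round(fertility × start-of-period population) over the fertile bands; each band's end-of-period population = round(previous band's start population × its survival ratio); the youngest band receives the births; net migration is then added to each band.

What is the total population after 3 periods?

38112

After projecting period 1:
Births: 4700 × 0.536 = 2519  |  4400 × 0.393 = 1729 → 4248
15–29: 13900 × 0.966 = 13427
30–44: 4700 × 0.971 = 4564
45–59: 4400 × 0.943 = 4149
60–74: 16000 × 0.934 = 14944
Net migration: 0–14 + 400 → 4648; 15–29 + 80 → 13507; 30–44 + 20 → 4584; 45–59 + 30 → 4179; 60–74 − 40 → 14904
End of period: [4648, 13507, 4584, 4179, 14904]
After projecting period 2:
Births: 13507 × 0.536 = 7240  |  4584 × 0.393 = 1802 → 9042
15–29: 4648 × 0.966 = 4490
30–44: 13507 × 0.971 = 13115
45–59: 4584 × 0.943 = 4323
60–74: 4179 × 0.934 = 3903
Net migration: 0–14 + 400 → 9442; 15–29 + 80 → 4570; 30–44 + 20 → 13135; 45–59 + 30 → 4353; 60–74 − 40 → 3863
End of period: [9442, 4570, 13135, 4353, 3863]
After projecting period 3:
Births: 4570 × 0.536 = 2450  |  13135 × 0.393 = 5162 → 7612
15–29: 9442 × 0.966 = 9121
30–44: 4570 × 0.971 = 4437
45–59: 13135 × 0.943 = 12386
60–74: 4353 × 0.934 = 4066
Net migration: 0–14 + 400 → 8012; 15–29 + 80 → 9201; 30–44 + 20 → 4457; 45–59 + 30 → 12416; 60–74 − 40 → 4026
End of period: [8012, 9201, 4457, 12416, 4026]
Total after period 3: 8012 + 9201 + 4457 + 12416 + 4026 = 38112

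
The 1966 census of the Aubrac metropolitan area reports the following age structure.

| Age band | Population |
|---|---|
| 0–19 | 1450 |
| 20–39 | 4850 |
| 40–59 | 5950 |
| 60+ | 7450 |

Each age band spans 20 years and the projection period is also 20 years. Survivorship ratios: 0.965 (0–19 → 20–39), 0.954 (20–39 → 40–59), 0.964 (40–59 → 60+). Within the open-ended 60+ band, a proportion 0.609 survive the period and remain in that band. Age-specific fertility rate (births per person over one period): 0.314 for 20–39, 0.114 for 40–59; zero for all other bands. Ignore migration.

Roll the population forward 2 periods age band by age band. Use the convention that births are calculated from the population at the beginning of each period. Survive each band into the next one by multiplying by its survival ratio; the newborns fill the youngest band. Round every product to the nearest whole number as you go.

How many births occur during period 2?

966

Period 1.
Births: 4850 * 0.314 = 1523 ; 5950 * 0.114 = 678 — total 2201
20–39: 1450 * 0.965 = 1399
40–59: 4850 * 0.954 = 4627
60+: 5950 * 0.964 + 7450 * 0.609 = 5736 + 4537 = 10273
Population now: 0–19=2201, 20–39=1399, 40–59=4627, 60+=10273
Period 2.
Births: 1399 * 0.314 = 439 ; 4627 * 0.114 = 527 — total 966
20–39: 2201 * 0.965 = 2124
40–59: 1399 * 0.954 = 1335
60+: 4627 * 0.964 + 10273 * 0.609 = 4460 + 6256 = 10716
Population now: 0–19=966, 20–39=2124, 40–59=1335, 60+=10716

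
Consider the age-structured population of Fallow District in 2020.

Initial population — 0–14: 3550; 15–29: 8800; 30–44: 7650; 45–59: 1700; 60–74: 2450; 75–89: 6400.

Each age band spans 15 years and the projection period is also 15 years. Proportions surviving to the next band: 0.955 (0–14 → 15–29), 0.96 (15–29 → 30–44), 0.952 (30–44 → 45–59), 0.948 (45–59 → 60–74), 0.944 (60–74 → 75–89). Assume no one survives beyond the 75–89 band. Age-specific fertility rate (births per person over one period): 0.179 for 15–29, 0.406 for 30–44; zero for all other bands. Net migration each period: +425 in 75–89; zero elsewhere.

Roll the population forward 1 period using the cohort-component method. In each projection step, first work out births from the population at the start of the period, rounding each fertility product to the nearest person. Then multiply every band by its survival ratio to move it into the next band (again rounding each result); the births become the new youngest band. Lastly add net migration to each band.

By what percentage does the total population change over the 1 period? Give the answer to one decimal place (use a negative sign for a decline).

[period 1]
Births: 8800 × 0.179 = 1575, 7650 × 0.406 = 3106 → total 4681
15–29: 3550 × 0.955 = 3390
30–44: 8800 × 0.96 = 8448
45–59: 7650 × 0.952 = 7283
60–74: 1700 × 0.948 = 1612
75–89: 2450 × 0.944 = 2313
Net migration: 75–89 + 425 → 2738
End of period: [4681, 3390, 8448, 7283, 1612, 2738]
Total: 30550 → 28152; change = -2398; percentage change = -7.8%

-7.8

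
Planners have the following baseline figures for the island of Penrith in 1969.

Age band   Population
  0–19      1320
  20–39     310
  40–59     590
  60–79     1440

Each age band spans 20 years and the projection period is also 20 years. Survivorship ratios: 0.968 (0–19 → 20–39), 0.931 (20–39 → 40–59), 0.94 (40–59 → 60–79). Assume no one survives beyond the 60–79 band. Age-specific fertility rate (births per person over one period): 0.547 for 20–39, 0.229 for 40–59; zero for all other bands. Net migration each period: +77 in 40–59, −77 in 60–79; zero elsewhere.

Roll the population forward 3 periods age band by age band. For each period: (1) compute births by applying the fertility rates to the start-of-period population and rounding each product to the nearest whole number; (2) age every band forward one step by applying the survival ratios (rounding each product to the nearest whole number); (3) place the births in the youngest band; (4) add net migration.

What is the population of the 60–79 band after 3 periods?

Period 1:
Births: 310 × 0.547 = 170  |  590 × 0.229 = 135 — total 305
20–39: 1320 × 0.968 = 1278
40–59: 310 × 0.931 = 289
60–79: 590 × 0.94 = 555
Net migration: 40–59 + 77 → 366; 60–79 − 77 → 478
End of period: [305, 1278, 366, 478]
Period 2:
Births: 1278 × 0.547 = 699  |  366 × 0.229 = 84 — total 783
20–39: 305 × 0.968 = 295
40–59: 1278 × 0.931 = 1190
60–79: 366 × 0.94 = 344
Net migration: 40–59 + 77 → 1267; 60–79 − 77 → 267
End of period: [783, 295, 1267, 267]
Period 3:
Births: 295 × 0.547 = 161  |  1267 × 0.229 = 290 — total 451
20–39: 783 × 0.968 = 758
40–59: 295 × 0.931 = 275
60–79: 1267 × 0.94 = 1191
Net migration: 40–59 + 77 → 352; 60–79 − 77 → 1114
End of period: [451, 758, 352, 1114]

1114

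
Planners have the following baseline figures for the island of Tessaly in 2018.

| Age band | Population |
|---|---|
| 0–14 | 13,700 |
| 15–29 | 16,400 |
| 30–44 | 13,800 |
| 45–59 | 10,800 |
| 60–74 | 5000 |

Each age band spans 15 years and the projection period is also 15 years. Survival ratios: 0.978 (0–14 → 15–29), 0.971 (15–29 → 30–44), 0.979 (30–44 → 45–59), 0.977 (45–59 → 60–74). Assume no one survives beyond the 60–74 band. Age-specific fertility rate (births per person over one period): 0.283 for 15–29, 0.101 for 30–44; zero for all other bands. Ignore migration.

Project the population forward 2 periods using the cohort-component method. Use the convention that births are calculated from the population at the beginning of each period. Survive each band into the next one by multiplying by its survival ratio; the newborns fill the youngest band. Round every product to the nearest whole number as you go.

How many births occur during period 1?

Period 1:
Births: 16400 × 0.283 = 4641 ; 13800 × 0.101 = 1394 ⇒ total 6035
15–29: 13700 × 0.978 = 13399
30–44: 16400 × 0.971 = 15924
45–59: 13800 × 0.979 = 13510
60–74: 10800 × 0.977 = 10552
End of period: [6035, 13399, 15924, 13510, 10552]

6035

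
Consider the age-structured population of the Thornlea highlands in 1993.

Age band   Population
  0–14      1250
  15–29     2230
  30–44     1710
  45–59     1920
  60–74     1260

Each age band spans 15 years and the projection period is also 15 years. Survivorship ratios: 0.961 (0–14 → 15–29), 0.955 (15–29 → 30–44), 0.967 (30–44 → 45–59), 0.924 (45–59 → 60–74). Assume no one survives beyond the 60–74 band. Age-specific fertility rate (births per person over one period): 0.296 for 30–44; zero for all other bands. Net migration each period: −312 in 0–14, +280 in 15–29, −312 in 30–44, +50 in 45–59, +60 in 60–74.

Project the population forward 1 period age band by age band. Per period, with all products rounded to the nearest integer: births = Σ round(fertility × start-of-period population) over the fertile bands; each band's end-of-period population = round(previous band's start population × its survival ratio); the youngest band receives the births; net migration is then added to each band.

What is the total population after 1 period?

Let band 1 be 0–14 through band 5 = 60–74.
— Period 1 —
Births: 1710 × 0.296 = 506
Band 2: 1250 × 0.961 = 1201
Band 3: 2230 × 0.955 = 2130
Band 4: 1710 × 0.967 = 1654
Band 5: 1920 × 0.924 = 1774
Net migration: Band 1 − 312 → 194; Band 2 + 280 → 1481; Band 3 − 312 → 1818; Band 4 + 50 → 1704; Band 5 + 60 → 1834
End of period: [194, 1481, 1818, 1704, 1834]
Total after period 1: 194 + 1481 + 1818 + 1704 + 1834 = 7031

7031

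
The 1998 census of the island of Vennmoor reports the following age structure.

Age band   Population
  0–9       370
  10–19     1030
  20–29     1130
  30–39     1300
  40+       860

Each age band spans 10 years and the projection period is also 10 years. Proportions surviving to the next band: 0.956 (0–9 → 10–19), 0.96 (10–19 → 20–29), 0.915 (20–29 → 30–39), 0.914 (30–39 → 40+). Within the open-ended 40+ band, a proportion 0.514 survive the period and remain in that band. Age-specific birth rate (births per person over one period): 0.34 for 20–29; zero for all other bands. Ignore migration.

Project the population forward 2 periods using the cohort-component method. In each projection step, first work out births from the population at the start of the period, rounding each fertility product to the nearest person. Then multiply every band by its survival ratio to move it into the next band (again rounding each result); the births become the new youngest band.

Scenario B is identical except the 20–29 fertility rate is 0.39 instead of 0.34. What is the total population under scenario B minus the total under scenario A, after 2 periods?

— Period 1 —
Births: 1130 × 0.34 = 384
10–19: 370 × 0.956 = 354
20–29: 1030 × 0.96 = 989
30–39: 1130 × 0.915 = 1034
40+: 1300 × 0.914 + 860 × 0.514 = 1188 + 442 = 1630
Population now: 0–9=384, 10–19=354, 20–29=989, 30–39=1034, 40+=1630
— Period 2 —
Births: 989 × 0.34 = 336
10–19: 384 × 0.956 = 367
20–29: 354 × 0.96 = 340
30–39: 989 × 0.915 = 905
40+: 1034 × 0.914 + 1630 × 0.514 = 945 + 838 = 1783
Population now: 0–9=336, 10–19=367, 20–29=340, 30–39=905, 40+=1783
Scenario A total after 2 periods: 3731
Scenario B projection —
— Period 1 —
Births: 1130 × 0.39 = 441
10–19: 370 × 0.956 = 354
20–29: 1030 × 0.96 = 989
30–39: 1130 × 0.915 = 1034
40+: 1300 × 0.914 + 860 × 0.514 = 1188 + 442 = 1630
Population now: 0–9=441, 10–19=354, 20–29=989, 30–39=1034, 40+=1630
— Period 2 —
Births: 989 × 0.39 = 386
10–19: 441 × 0.956 = 422
20–29: 354 × 0.96 = 340
30–39: 989 × 0.915 = 905
40+: 1034 × 0.914 + 1630 × 0.514 = 945 + 838 = 1783
Population now: 0–9=386, 10–19=422, 20–29=340, 30–39=905, 40+=1783
Scenario B total after 2 periods: 3836
Difference B − A = 3836 − 3731 = 105

105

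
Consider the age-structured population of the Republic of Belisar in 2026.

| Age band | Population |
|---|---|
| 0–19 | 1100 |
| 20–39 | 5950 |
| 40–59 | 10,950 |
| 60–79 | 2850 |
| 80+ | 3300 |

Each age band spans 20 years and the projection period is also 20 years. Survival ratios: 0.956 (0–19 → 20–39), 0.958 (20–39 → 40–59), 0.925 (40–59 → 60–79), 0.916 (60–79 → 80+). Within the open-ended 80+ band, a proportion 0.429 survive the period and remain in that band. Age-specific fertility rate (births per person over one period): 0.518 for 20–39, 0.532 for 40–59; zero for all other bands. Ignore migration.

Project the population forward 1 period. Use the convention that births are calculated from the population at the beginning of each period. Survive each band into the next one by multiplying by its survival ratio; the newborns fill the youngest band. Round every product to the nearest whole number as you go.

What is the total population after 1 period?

29815

Numbering the bands 1..5 from youngest to oldest:
After projecting period 1:
Births: 5950 * 0.518 = 3082  |  10950 * 0.532 = 5825 → 8907
Band 2: 1100 * 0.956 = 1052
Band 3: 5950 * 0.958 = 5700
Band 4: 10950 * 0.925 = 10129
Band 5: 2850 * 0.916 + 3300 * 0.429 = 2611 + 1416 = 4027
→ [8907, 1052, 5700, 10129, 4027]
Total after period 1: 8907 + 1052 + 5700 + 10129 + 4027 = 29815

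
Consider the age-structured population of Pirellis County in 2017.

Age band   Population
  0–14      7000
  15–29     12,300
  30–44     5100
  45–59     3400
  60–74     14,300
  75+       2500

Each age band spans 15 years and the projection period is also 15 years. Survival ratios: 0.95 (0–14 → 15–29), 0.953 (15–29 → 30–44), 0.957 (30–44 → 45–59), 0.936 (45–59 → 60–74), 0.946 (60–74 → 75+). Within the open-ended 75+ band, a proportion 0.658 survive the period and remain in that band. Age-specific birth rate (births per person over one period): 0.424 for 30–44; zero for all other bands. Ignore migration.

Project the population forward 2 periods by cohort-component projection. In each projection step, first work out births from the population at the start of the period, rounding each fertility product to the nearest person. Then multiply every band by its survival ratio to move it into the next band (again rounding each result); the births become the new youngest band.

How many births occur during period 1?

Let band 1 be 0–14 through band 6 = 75+.
[period 1]
Births: 5100 × 0.424 = 2162
Band 2: 7000 × 0.95 = 6650
Band 3: 12300 × 0.953 = 11722
Band 4: 5100 × 0.957 = 4881
Band 5: 3400 × 0.936 = 3182
Band 6: 14300 × 0.946 + 2500 × 0.658 = 13528 + 1645 = 15173
Population now: 0–14=2162, 15–29=6650, 30–44=11722, 45–59=4881, 60–74=3182, 75+=15173

2162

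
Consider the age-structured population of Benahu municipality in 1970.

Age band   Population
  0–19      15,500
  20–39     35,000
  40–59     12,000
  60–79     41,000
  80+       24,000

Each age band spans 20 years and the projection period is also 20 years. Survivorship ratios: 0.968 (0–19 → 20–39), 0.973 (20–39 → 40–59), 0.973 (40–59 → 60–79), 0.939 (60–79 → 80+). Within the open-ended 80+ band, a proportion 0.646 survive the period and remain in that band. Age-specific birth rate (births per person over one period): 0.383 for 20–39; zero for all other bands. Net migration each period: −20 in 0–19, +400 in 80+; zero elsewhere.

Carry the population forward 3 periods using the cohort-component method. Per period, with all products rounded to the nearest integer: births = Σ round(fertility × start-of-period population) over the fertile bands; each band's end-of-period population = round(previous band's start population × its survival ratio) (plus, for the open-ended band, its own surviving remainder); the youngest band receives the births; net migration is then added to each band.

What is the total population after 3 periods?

98858

Period 1:
Births: 35000 × 0.383 = 13405
20–39: 15500 × 0.968 = 15004
40–59: 35000 × 0.973 = 34055
60–79: 12000 × 0.973 = 11676
80+: 41000 × 0.939 + 24000 × 0.646 = 38499 + 15504 = 54003
Net migration: 0–19 − 20 → 13385; 80+ + 400 → 54403
Giving 13385 / 15004 / 34055 / 11676 / 54403.
Period 2:
Births: 15004 × 0.383 = 5747
20–39: 13385 × 0.968 = 12957
40–59: 15004 × 0.973 = 14599
60–79: 34055 × 0.973 = 33136
80+: 11676 × 0.939 + 54403 × 0.646 = 10964 + 35144 = 46108
Net migration: 0–19 − 20 → 5727; 80+ + 400 → 46508
Giving 5727 / 12957 / 14599 / 33136 / 46508.
Period 3:
Births: 12957 × 0.383 = 4963
20–39: 5727 × 0.968 = 5544
40–59: 12957 × 0.973 = 12607
60–79: 14599 × 0.973 = 14205
80+: 33136 × 0.939 + 46508 × 0.646 = 31115 + 30044 = 61159
Net migration: 0–19 − 20 → 4943; 80+ + 400 → 61559
Giving 4943 / 5544 / 12607 / 14205 / 61559.
Total after period 3: 4943 + 5544 + 12607 + 14205 + 61559 = 98858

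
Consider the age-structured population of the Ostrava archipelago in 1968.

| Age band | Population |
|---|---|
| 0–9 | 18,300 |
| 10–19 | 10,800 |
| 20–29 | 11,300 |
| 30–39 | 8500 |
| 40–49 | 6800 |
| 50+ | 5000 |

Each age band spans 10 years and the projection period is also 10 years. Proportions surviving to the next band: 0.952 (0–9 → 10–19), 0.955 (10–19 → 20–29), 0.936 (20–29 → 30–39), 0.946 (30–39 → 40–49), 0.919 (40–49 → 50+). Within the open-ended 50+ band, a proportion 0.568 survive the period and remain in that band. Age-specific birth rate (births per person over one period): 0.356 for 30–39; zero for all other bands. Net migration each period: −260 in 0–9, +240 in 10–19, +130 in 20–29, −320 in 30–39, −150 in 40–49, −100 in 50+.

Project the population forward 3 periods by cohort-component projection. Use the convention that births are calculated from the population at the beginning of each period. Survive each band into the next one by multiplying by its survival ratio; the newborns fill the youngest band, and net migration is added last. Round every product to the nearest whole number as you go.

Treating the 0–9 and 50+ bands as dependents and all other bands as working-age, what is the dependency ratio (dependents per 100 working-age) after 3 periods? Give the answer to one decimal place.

61.0

Let group 1 be 0–9 through group 6 = 50+.
— Period 1 —
Births: 8500 × 0.356 = 3026
Group 2: 18300 × 0.952 = 17422
Group 3: 10800 × 0.955 = 10314
Group 4: 11300 × 0.936 = 10577
Group 5: 8500 × 0.946 = 8041
Group 6: 6800 × 0.919 + 5000 × 0.568 = 6249 + 2840 = 9089
Net migration: Group 1 − 260 → 2766; Group 2 + 240 → 17662; Group 3 + 130 → 10444; Group 4 − 320 → 10257; Group 5 − 150 → 7891; Group 6 − 100 → 8989
→ [2766, 17662, 10444, 10257, 7891, 8989]
— Period 2 —
Births: 10257 × 0.356 = 3651
Group 2: 2766 × 0.952 = 2633
Group 3: 17662 × 0.955 = 16867
Group 4: 10444 × 0.936 = 9776
Group 5: 10257 × 0.946 = 9703
Group 6: 7891 × 0.919 + 8989 × 0.568 = 7252 + 5106 = 12358
Net migration: Group 1 − 260 → 3391; Group 2 + 240 → 2873; Group 3 + 130 → 16997; Group 4 − 320 → 9456; Group 5 − 150 → 9553; Group 6 − 100 → 12258
→ [3391, 2873, 16997, 9456, 9553, 12258]
— Period 3 —
Births: 9456 × 0.356 = 3366
Group 2: 3391 × 0.952 = 3228
Group 3: 2873 × 0.955 = 2744
Group 4: 16997 × 0.936 = 15909
Group 5: 9456 × 0.946 = 8945
Group 6: 9553 × 0.919 + 12258 × 0.568 = 8779 + 6963 = 15742
Net migration: Group 1 − 260 → 3106; Group 2 + 240 → 3468; Group 3 + 130 → 2874; Group 4 − 320 → 15589; Group 5 − 150 → 8795; Group 6 − 100 → 15642
→ [3106, 3468, 2874, 15589, 8795, 15642]
Dependents (band 0–9 + band 50+) = 3106 + 15642 = 18748; working-age = 30726; ratio = 18748/30726 × 100 = 61.0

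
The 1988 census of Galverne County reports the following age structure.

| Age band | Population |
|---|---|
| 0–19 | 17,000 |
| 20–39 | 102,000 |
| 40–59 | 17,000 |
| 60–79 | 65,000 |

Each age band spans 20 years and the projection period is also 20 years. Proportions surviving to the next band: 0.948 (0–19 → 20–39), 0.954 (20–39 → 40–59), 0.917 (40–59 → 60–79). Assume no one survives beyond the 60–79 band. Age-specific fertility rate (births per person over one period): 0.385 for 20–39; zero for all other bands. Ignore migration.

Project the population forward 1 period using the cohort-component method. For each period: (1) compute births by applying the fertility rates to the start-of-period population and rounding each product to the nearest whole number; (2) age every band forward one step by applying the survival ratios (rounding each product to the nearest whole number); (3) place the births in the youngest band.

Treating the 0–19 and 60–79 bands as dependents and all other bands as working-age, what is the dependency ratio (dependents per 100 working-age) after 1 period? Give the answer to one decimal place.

After projecting period 1:
Births: 102000 × 0.385 = 39270
20–39: 17000 × 0.948 = 16116
40–59: 102000 × 0.954 = 97308
60–79: 17000 × 0.917 = 15589
Population now: 0–19=39270, 20–39=16116, 40–59=97308, 60–79=15589
Dependents (band 0–19 + band 60–79) = 39270 + 15589 = 54859; working-age = 113424; ratio = 54859/113424 × 100 = 48.4

48.4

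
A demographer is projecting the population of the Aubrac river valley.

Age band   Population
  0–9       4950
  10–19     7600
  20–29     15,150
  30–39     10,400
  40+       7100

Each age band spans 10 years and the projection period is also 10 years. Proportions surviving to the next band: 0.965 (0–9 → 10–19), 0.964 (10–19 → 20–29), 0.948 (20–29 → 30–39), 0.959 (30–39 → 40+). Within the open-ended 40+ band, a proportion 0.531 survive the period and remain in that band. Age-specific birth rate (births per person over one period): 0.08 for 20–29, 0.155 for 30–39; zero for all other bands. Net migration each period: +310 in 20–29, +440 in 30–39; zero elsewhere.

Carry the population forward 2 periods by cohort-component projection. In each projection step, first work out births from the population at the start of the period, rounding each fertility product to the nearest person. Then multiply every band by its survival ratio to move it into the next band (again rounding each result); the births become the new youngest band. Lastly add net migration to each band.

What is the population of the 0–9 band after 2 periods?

2905

(Bands numbered youngest = 1 to oldest = 5.)
— Period 1 —
Births: 15150 * 0.08 = 1212, 10400 * 0.155 = 1612 → 2824
Band 2: 4950 * 0.965 = 4777
Band 3: 7600 * 0.964 = 7326
Band 4: 15150 * 0.948 = 14362
Band 5: 10400 * 0.959 + 7100 * 0.531 = 9974 + 3770 = 13744
Net migration: Band 3 + 310 → 7636; Band 4 + 440 → 14802
Giving 2824 / 4777 / 7636 / 14802 / 13744.
— Period 2 —
Births: 7636 * 0.08 = 611, 14802 * 0.155 = 2294 → 2905
Band 2: 2824 * 0.965 = 2725
Band 3: 4777 * 0.964 = 4605
Band 4: 7636 * 0.948 = 7239
Band 5: 14802 * 0.959 + 13744 * 0.531 = 14195 + 7298 = 21493
Net migration: Band 3 + 310 → 4915; Band 4 + 440 → 7679
Giving 2905 / 2725 / 4915 / 7679 / 21493.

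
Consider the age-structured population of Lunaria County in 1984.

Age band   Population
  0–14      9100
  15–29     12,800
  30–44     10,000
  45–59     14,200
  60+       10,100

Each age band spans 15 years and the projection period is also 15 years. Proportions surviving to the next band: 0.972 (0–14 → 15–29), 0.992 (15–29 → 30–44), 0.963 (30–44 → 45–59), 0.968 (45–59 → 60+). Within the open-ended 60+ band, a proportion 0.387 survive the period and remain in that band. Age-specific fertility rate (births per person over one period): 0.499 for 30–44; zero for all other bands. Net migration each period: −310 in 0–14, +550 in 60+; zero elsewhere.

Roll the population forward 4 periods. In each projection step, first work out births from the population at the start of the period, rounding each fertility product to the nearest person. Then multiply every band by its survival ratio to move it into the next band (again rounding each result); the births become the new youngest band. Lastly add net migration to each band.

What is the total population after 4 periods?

32108

(Bands numbered youngest = 1 to oldest = 5.)
Period 1.
Births: 10000 * 0.499 = 4990
Band 2: 9100 * 0.972 = 8845
Band 3: 12800 * 0.992 = 12698
Band 4: 10000 * 0.963 = 9630
Band 5: 14200 * 0.968 + 10100 * 0.387 = 13746 + 3909 = 17655
Net migration: Band 1 − 310 → 4680; Band 5 + 550 → 18205
Population now: 0–14=4680, 15–29=8845, 30–44=12698, 45–59=9630, 60+=18205
Period 2.
Births: 12698 * 0.499 = 6336
Band 2: 4680 * 0.972 = 4549
Band 3: 8845 * 0.992 = 8774
Band 4: 12698 * 0.963 = 12228
Band 5: 9630 * 0.968 + 18205 * 0.387 = 9322 + 7045 = 16367
Net migration: Band 1 − 310 → 6026; Band 5 + 550 → 16917
Population now: 0–14=6026, 15–29=4549, 30–44=8774, 45–59=12228, 60+=16917
Period 3.
Births: 8774 * 0.499 = 4378
Band 2: 6026 * 0.972 = 5857
Band 3: 4549 * 0.992 = 4513
Band 4: 8774 * 0.963 = 8449
Band 5: 12228 * 0.968 + 16917 * 0.387 = 11837 + 6547 = 18384
Net migration: Band 1 − 310 → 4068; Band 5 + 550 → 18934
Population now: 0–14=4068, 15–29=5857, 30–44=4513, 45–59=8449, 60+=18934
Period 4.
Births: 4513 * 0.499 = 2252
Band 2: 4068 * 0.972 = 3954
Band 3: 5857 * 0.992 = 5810
Band 4: 4513 * 0.963 = 4346
Band 5: 8449 * 0.968 + 18934 * 0.387 = 8179 + 7327 = 15506
Net migration: Band 1 − 310 → 1942; Band 5 + 550 → 16056
Population now: 0–14=1942, 15–29=3954, 30–44=5810, 45–59=4346, 60+=16056
Total after period 4: 1942 + 3954 + 5810 + 4346 + 16056 = 32108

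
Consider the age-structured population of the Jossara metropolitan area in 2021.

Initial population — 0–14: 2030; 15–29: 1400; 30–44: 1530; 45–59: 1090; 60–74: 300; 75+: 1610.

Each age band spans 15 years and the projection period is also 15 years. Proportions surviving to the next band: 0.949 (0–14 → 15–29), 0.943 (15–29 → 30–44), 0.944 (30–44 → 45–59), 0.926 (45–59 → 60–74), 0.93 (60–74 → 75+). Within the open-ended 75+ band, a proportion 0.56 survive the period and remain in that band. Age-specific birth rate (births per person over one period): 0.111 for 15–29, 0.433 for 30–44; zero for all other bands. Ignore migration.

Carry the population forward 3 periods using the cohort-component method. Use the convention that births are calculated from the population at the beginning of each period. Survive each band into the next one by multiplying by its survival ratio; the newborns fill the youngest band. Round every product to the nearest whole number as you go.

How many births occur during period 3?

872

Numbering the groups 1..6 from youngest to oldest:
Period 1:
Births: 1400 * 0.111 = 155 ; 1530 * 0.433 = 662 — total 817
Group 2: 2030 * 0.949 = 1926
Group 3: 1400 * 0.943 = 1320
Group 4: 1530 * 0.944 = 1444
Group 5: 1090 * 0.926 = 1009
Group 6: 300 * 0.93 + 1610 * 0.56 = 279 + 902 = 1181
Giving 817 / 1926 / 1320 / 1444 / 1009 / 1181.
Period 2:
Births: 1926 * 0.111 = 214 ; 1320 * 0.433 = 572 — total 786
Group 2: 817 * 0.949 = 775
Group 3: 1926 * 0.943 = 1816
Group 4: 1320 * 0.944 = 1246
Group 5: 1444 * 0.926 = 1337
Group 6: 1009 * 0.93 + 1181 * 0.56 = 938 + 661 = 1599
Giving 786 / 775 / 1816 / 1246 / 1337 / 1599.
Period 3:
Births: 775 * 0.111 = 86 ; 1816 * 0.433 = 786 — total 872
Group 2: 786 * 0.949 = 746
Group 3: 775 * 0.943 = 731
Group 4: 1816 * 0.944 = 1714
Group 5: 1246 * 0.926 = 1154
Group 6: 1337 * 0.93 + 1599 * 0.56 = 1243 + 895 = 2138
Giving 872 / 746 / 731 / 1714 / 1154 / 2138.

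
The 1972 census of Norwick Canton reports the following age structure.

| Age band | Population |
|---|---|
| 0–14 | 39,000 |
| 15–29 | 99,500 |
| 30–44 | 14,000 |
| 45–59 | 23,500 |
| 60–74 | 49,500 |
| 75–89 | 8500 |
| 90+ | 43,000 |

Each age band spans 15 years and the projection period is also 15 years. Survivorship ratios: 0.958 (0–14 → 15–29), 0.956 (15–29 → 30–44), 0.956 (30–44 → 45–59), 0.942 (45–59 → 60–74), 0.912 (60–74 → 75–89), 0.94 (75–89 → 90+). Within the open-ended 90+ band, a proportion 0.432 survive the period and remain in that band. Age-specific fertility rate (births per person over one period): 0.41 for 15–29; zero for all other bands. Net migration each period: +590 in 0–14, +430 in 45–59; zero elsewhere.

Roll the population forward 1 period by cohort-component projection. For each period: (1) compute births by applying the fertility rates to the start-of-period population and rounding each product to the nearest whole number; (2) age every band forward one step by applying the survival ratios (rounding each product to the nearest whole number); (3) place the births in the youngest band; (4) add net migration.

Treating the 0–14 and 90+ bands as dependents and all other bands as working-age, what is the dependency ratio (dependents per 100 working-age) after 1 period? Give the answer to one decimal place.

31.8

(Groups numbered youngest = 1 to oldest = 7.)
Period 1.
Births: 99500 × 0.41 = 40795
Group 2: 39000 × 0.958 = 37362
Group 3: 99500 × 0.956 = 95122
Group 4: 14000 × 0.956 = 13384
Group 5: 23500 × 0.942 = 22137
Group 6: 49500 × 0.912 = 45144
Group 7: 8500 × 0.94 + 43000 × 0.432 = 7990 + 18576 = 26566
Net migration: Group 1 + 590 → 41385; Group 4 + 430 → 13814
Giving 41385 / 37362 / 95122 / 13814 / 22137 / 45144 / 26566.
Dependents (band 0–14 + band 90+) = 41385 + 26566 = 67951; working-age = 213579; ratio = 67951/213579 × 100 = 31.8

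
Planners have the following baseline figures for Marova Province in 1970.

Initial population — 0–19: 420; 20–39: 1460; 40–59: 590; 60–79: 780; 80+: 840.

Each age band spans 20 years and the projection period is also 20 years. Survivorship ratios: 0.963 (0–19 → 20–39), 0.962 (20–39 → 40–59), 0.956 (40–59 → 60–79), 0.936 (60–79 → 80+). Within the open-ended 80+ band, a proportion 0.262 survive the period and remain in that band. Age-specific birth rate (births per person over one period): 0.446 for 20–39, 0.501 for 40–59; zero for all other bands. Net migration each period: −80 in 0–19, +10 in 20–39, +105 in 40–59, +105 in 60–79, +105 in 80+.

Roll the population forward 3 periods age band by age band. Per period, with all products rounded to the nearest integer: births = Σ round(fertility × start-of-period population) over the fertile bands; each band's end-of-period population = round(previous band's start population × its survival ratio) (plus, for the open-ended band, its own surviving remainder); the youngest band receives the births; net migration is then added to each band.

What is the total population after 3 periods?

Call the groups 1 to 5, youngest first.
Period 1:
Births: 1460 * 0.446 = 651 ; 590 * 0.501 = 296 — total 947
Group 2: 420 * 0.963 = 404
Group 3: 1460 * 0.962 = 1405
Group 4: 590 * 0.956 = 564
Group 5: 780 * 0.936 + 840 * 0.262 = 730 + 220 = 950
Net migration: Group 1 − 80 → 867; Group 2 + 10 → 414; Group 3 + 105 → 1510; Group 4 + 105 → 669; Group 5 + 105 → 1055
Giving 867 / 414 / 1510 / 669 / 1055.
Period 2:
Births: 414 * 0.446 = 185 ; 1510 * 0.501 = 757 — total 942
Group 2: 867 * 0.963 = 835
Group 3: 414 * 0.962 = 398
Group 4: 1510 * 0.956 = 1444
Group 5: 669 * 0.936 + 1055 * 0.262 = 626 + 276 = 902
Net migration: Group 1 − 80 → 862; Group 2 + 10 → 845; Group 3 + 105 → 503; Group 4 + 105 → 1549; Group 5 + 105 → 1007
Giving 862 / 845 / 503 / 1549 / 1007.
Period 3:
Births: 845 * 0.446 = 377 ; 503 * 0.501 = 252 — total 629
Group 2: 862 * 0.963 = 830
Group 3: 845 * 0.962 = 813
Group 4: 503 * 0.956 = 481
Group 5: 1549 * 0.936 + 1007 * 0.262 = 1450 + 264 = 1714
Net migration: Group 1 − 80 → 549; Group 2 + 10 → 840; Group 3 + 105 → 918; Group 4 + 105 → 586; Group 5 + 105 → 1819
Giving 549 / 840 / 918 / 586 / 1819.
Total after period 3: 549 + 840 + 918 + 586 + 1819 = 4712

4712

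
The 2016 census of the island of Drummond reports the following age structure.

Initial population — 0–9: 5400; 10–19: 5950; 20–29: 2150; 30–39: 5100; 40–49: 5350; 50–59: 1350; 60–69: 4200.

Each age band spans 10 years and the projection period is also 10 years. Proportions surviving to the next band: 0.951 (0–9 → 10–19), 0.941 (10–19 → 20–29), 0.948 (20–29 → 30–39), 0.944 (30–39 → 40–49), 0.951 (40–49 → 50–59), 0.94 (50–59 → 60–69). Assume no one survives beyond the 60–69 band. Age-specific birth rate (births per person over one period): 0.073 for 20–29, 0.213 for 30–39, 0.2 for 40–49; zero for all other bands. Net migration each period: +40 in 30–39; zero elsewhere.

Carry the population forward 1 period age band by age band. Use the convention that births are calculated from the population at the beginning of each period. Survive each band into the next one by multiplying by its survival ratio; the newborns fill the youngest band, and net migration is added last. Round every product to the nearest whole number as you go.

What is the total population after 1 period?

26296

(Bands numbered youngest = 1 to oldest = 7.)
After projecting period 1:
Births: 2150 × 0.073 = 157 ; 5100 × 0.213 = 1086 ; 5350 × 0.2 = 1070 → total 2313
Band 2: 5400 × 0.951 = 5135
Band 3: 5950 × 0.941 = 5599
Band 4: 2150 × 0.948 = 2038
Band 5: 5100 × 0.944 = 4814
Band 6: 5350 × 0.951 = 5088
Band 7: 1350 × 0.94 = 1269
Net migration: Band 4 + 40 → 2078
End of period: [2313, 5135, 5599, 2078, 4814, 5088, 1269]
Total after period 1: 2313 + 5135 + 5599 + 2078 + 4814 + 5088 + 1269 = 26296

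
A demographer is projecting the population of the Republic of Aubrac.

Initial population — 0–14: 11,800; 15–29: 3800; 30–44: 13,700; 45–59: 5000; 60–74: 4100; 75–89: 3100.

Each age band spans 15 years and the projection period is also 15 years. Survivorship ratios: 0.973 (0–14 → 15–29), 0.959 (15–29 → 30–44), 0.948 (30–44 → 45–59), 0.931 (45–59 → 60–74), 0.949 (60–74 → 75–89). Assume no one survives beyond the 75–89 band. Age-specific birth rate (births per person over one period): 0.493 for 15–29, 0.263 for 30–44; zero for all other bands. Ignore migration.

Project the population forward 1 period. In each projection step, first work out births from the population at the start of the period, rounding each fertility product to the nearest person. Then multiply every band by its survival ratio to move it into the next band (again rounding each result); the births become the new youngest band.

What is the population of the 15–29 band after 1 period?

11481

Call the bands 1 to 6, youngest first.
Period 1:
Births: 3800 × 0.493 = 1873 ; 13700 × 0.263 = 3603 ⇒ total 5476
Band 2: 11800 × 0.973 = 11481
Band 3: 3800 × 0.959 = 3644
Band 4: 13700 × 0.948 = 12988
Band 5: 5000 × 0.931 = 4655
Band 6: 4100 × 0.949 = 3891
Giving 5476 / 11481 / 3644 / 12988 / 4655 / 3891.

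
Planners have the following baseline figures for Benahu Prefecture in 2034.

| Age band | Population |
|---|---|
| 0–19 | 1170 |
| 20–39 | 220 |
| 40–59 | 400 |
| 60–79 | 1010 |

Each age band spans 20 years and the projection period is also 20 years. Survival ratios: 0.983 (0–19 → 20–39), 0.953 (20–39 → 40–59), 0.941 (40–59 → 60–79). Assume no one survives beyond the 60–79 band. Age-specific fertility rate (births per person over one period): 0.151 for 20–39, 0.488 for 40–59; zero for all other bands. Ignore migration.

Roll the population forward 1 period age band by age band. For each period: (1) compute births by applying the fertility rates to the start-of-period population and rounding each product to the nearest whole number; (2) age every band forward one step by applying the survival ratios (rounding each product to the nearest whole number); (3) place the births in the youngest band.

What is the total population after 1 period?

[period 1]
Births: 220 * 0.151 = 33 ; 400 * 0.488 = 195 → total 228
20–39: 1170 * 0.983 = 1150
40–59: 220 * 0.953 = 210
60–79: 400 * 0.941 = 376
→ [228, 1150, 210, 376]
Total after period 1: 228 + 1150 + 210 + 376 = 1964

1964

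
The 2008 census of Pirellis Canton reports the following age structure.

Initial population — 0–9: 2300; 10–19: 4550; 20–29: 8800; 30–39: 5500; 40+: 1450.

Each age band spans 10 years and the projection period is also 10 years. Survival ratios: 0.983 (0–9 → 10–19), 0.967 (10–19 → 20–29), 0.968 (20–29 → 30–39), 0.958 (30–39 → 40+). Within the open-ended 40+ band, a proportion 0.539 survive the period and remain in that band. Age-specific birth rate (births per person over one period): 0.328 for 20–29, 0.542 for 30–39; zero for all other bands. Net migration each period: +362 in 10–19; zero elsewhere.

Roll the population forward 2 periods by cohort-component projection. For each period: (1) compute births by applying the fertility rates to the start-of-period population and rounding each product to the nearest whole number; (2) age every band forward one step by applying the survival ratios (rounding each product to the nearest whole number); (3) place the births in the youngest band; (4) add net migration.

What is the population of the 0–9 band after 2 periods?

6060

— Period 1 —
Births: 8800 × 0.328 = 2886 ; 5500 × 0.542 = 2981 ⇒ total 5867
10–19: 2300 × 0.983 = 2261
20–29: 4550 × 0.967 = 4400
30–39: 8800 × 0.968 = 8518
40+: 5500 × 0.958 + 1450 × 0.539 = 5269 + 782 = 6051
Net migration: 10–19 + 362 → 2623
→ [5867, 2623, 4400, 8518, 6051]
— Period 2 —
Births: 4400 × 0.328 = 1443 ; 8518 × 0.542 = 4617 ⇒ total 6060
10–19: 5867 × 0.983 = 5767
20–29: 2623 × 0.967 = 2536
30–39: 4400 × 0.968 = 4259
40+: 8518 × 0.958 + 6051 × 0.539 = 8160 + 3261 = 11421
Net migration: 10–19 + 362 → 6129
→ [6060, 6129, 2536, 4259, 11421]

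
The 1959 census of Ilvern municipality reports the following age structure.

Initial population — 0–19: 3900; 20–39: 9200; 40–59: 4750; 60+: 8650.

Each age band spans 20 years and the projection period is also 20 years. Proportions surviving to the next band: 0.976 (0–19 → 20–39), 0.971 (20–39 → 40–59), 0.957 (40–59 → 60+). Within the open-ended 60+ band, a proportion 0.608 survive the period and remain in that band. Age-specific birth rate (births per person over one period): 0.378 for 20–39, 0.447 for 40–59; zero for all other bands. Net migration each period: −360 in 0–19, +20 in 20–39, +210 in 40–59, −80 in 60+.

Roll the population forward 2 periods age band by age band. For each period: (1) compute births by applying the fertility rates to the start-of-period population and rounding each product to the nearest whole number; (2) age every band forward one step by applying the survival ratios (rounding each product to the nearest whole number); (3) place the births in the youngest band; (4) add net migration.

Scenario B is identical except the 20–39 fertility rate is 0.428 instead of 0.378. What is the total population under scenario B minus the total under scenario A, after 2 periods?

641

After projecting period 1:
Births: 9200 * 0.378 = 3478  |  4750 * 0.447 = 2123 → 5601
20–39: 3900 * 0.976 = 3806
40–59: 9200 * 0.971 = 8933
60+: 4750 * 0.957 + 8650 * 0.608 = 4546 + 5259 = 9805
Net migration: 0–19 − 360 → 5241; 20–39 + 20 → 3826; 40–59 + 210 → 9143; 60+ − 80 → 9725
Giving 5241 / 3826 / 9143 / 9725.
After projecting period 2:
Births: 3826 * 0.378 = 1446  |  9143 * 0.447 = 4087 → 5533
20–39: 5241 * 0.976 = 5115
40–59: 3826 * 0.971 = 3715
60+: 9143 * 0.957 + 9725 * 0.608 = 8750 + 5913 = 14663
Net migration: 0–19 − 360 → 5173; 20–39 + 20 → 5135; 40–59 + 210 → 3925; 60+ − 80 → 14583
Giving 5173 / 5135 / 3925 / 14583.
Scenario A total after 2 periods: 28816
Scenario B projection —
After projecting period 1:
Births: 9200 * 0.428 = 3938  |  4750 * 0.447 = 2123 → 6061
20–39: 3900 * 0.976 = 3806
40–59: 9200 * 0.971 = 8933
60+: 4750 * 0.957 + 8650 * 0.608 = 4546 + 5259 = 9805
Net migration: 0–19 − 360 → 5701; 20–39 + 20 → 3826; 40–59 + 210 → 9143; 60+ − 80 → 9725
Giving 5701 / 3826 / 9143 / 9725.
After projecting period 2:
Births: 3826 * 0.428 = 1638  |  9143 * 0.447 = 4087 → 5725
20–39: 5701 * 0.976 = 5564
40–59: 3826 * 0.971 = 3715
60+: 9143 * 0.957 + 9725 * 0.608 = 8750 + 5913 = 14663
Net migration: 0–19 − 360 → 5365; 20–39 + 20 → 5584; 40–59 + 210 → 3925; 60+ − 80 → 14583
Giving 5365 / 5584 / 3925 / 14583.
Scenario B total after 2 periods: 29457
Difference B − A = 29457 − 28816 = 641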